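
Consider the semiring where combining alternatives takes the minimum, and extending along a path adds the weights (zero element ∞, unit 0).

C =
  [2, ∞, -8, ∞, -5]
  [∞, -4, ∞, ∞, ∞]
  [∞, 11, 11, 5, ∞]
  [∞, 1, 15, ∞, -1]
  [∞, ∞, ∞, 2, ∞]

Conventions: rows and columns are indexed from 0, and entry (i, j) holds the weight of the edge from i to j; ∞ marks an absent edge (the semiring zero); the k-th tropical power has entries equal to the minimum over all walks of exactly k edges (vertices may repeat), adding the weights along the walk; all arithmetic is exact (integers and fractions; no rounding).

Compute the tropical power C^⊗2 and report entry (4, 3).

C^⊗2:
  [4, 3, -6, -3, -3]
  [∞, -8, ∞, ∞, ∞]
  [∞, 6, 20, 16, 4]
  [∞, -3, 26, 1, ∞]
  [∞, 3, 17, ∞, 1]
Key observation: no walk of exactly 2 edges connects these vertices, so the entry is the semiring zero.
Answer: (C^⊗2)[4][3] = ∞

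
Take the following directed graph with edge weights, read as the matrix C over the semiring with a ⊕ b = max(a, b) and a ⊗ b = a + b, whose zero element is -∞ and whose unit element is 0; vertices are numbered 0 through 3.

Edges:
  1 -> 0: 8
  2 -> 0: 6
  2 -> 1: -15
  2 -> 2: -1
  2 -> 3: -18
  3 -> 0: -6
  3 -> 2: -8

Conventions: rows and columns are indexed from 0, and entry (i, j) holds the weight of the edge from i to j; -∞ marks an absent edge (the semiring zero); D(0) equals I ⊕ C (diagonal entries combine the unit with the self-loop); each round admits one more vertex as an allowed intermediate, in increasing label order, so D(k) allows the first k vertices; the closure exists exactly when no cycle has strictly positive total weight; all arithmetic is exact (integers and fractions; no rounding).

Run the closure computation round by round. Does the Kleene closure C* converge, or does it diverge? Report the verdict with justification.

D(0):
  [0, -∞, -∞, -∞]
  [8, 0, -∞, -∞]
  [6, -15, 0, -18]
  [-6, -∞, -8, 0]
D(1):
  [0, -∞, -∞, -∞]
  [8, 0, -∞, -∞]
  [6, -15, 0, -18]
  [-6, -∞, -8, 0]
D(2):
  [0, -∞, -∞, -∞]
  [8, 0, -∞, -∞]
  [6, -15, 0, -18]
  [-6, -∞, -8, 0]
D(3):
  [0, -∞, -∞, -∞]
  [8, 0, -∞, -∞]
  [6, -15, 0, -18]
  [-2, -23, -8, 0]
D(4):
  [0, -∞, -∞, -∞]
  [8, 0, -∞, -∞]
  [6, -15, 0, -18]
  [-2, -23, -8, 0]
Key observation: every diagonal entry stays at the unit through all rounds, so no improving cycle exists.
Answer: CONVERGES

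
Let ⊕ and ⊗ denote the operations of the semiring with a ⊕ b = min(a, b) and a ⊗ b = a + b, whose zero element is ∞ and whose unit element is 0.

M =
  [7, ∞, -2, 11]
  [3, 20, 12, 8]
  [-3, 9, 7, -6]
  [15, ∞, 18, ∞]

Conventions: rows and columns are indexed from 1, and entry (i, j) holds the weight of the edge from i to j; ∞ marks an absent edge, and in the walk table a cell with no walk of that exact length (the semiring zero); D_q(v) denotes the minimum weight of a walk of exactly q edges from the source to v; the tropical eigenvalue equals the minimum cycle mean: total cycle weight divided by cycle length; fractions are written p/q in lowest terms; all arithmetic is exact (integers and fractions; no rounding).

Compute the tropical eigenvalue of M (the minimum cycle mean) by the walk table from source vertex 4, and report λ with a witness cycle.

q=0: [∞, ∞, ∞, 0]
q=1: [15, ∞, 18, ∞]
q=2: [15, 27, 13, 12]
q=3: [10, 22, 13, 7]
q=4: [10, 22, 8, 7]
Optimal cycle mean attained by: cycle 1->3->1, total (-2) + (-3), length 2.
Answer: λ = -5/2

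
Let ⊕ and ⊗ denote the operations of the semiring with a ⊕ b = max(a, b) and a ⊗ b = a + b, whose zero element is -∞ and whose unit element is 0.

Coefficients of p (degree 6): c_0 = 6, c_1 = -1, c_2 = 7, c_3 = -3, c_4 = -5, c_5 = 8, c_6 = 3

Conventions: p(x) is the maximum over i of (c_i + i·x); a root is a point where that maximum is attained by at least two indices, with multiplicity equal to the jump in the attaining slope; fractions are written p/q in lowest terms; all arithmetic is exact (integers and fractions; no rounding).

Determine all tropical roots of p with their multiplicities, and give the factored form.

hull edge (i=0, c=6) to (i=2, c=7): slope 1/2, span 2
hull edge (i=2, c=7) to (i=5, c=8): slope 1/3, span 3
hull edge (i=5, c=8) to (i=6, c=3): slope -5, span 1
Factored form: p(x) = 3 ⊗ (x ⊕ (-1/2)) ⊗ (x ⊕ (-1/2)) ⊗ (x ⊕ (-1/3)) ⊗ (x ⊕ (-1/3)) ⊗ (x ⊕ (-1/3)) ⊗ (x ⊕ 5)
Answer: roots = -1/2 (mult 2), -1/3 (mult 3), 5 (mult 1)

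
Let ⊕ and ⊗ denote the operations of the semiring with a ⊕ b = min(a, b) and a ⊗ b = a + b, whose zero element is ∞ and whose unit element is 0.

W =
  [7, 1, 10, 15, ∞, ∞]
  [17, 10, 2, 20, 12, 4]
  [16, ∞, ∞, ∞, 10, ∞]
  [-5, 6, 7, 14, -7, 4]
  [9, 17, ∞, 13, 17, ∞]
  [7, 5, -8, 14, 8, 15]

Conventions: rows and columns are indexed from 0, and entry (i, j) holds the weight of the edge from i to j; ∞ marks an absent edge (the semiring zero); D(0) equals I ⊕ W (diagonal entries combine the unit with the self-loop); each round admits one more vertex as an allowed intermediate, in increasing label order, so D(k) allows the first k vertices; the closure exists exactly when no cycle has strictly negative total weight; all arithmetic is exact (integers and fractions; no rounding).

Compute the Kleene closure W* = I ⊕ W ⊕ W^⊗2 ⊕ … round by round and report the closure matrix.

D(0):
  [0, 1, 10, 15, ∞, ∞]
  [17, 0, 2, 20, 12, 4]
  [16, ∞, 0, ∞, 10, ∞]
  [-5, 6, 7, 0, -7, 4]
  [9, 17, ∞, 13, 0, ∞]
  [7, 5, -8, 14, 8, 0]
D(1):
  [0, 1, 10, 15, ∞, ∞]
  [17, 0, 2, 20, 12, 4]
  [16, 17, 0, 31, 10, ∞]
  [-5, -4, 5, 0, -7, 4]
  [9, 10, 19, 13, 0, ∞]
  [7, 5, -8, 14, 8, 0]
D(2):
  [0, 1, 3, 15, 13, 5]
  [17, 0, 2, 20, 12, 4]
  [16, 17, 0, 31, 10, 21]
  [-5, -4, -2, 0, -7, 0]
  [9, 10, 12, 13, 0, 14]
  [7, 5, -8, 14, 8, 0]
D(3):
  [0, 1, 3, 15, 13, 5]
  [17, 0, 2, 20, 12, 4]
  [16, 17, 0, 31, 10, 21]
  [-5, -4, -2, 0, -7, 0]
  [9, 10, 12, 13, 0, 14]
  [7, 5, -8, 14, 2, 0]
D(4):
  [0, 1, 3, 15, 8, 5]
  [15, 0, 2, 20, 12, 4]
  [16, 17, 0, 31, 10, 21]
  [-5, -4, -2, 0, -7, 0]
  [8, 9, 11, 13, 0, 13]
  [7, 5, -8, 14, 2, 0]
D(5):
  [0, 1, 3, 15, 8, 5]
  [15, 0, 2, 20, 12, 4]
  [16, 17, 0, 23, 10, 21]
  [-5, -4, -2, 0, -7, 0]
  [8, 9, 11, 13, 0, 13]
  [7, 5, -8, 14, 2, 0]
D(6):
  [0, 1, -3, 15, 7, 5]
  [11, 0, -4, 18, 6, 4]
  [16, 17, 0, 23, 10, 21]
  [-5, -4, -8, 0, -7, 0]
  [8, 9, 5, 13, 0, 13]
  [7, 5, -8, 14, 2, 0]
Answer: W* = [[0, 1, -3, 15, 7, 5], [11, 0, -4, 18, 6, 4], [16, 17, 0, 23, 10, 21], [-5, -4, -8, 0, -7, 0], [8, 9, 5, 13, 0, 13], [7, 5, -8, 14, 2, 0]]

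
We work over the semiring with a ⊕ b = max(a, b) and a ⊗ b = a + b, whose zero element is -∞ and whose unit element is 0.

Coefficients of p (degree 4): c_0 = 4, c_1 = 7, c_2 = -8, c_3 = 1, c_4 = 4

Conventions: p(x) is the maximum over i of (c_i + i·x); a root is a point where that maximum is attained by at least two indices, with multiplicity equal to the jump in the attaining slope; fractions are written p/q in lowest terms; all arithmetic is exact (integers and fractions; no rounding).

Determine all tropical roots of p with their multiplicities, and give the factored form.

hull edge (i=0, c=4) to (i=1, c=7): slope 3, span 1
hull edge (i=1, c=7) to (i=4, c=4): slope -1, span 3
Factored form: p(x) = 4 ⊗ (x ⊕ (-3)) ⊗ (x ⊕ 1) ⊗ (x ⊕ 1) ⊗ (x ⊕ 1)
Answer: roots = -3 (mult 1), 1 (mult 3)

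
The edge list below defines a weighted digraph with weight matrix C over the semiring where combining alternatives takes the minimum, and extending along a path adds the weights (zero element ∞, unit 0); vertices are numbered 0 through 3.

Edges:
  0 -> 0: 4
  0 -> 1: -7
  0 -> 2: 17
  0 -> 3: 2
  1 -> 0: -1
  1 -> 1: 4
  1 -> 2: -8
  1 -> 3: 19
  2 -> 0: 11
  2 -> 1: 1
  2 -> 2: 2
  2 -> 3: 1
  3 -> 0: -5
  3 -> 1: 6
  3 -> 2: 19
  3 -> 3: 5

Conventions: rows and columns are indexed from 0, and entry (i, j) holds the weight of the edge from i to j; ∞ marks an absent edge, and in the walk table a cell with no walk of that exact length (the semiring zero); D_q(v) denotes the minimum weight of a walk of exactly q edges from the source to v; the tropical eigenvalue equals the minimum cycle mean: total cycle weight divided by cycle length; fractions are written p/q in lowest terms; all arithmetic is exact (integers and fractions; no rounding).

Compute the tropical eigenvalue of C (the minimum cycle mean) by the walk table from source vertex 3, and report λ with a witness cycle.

q=0: [∞, ∞, ∞, 0]
q=1: [-5, 6, 19, 5]
q=2: [-1, -12, -2, -3]
q=3: [-13, -8, -20, -1]
q=4: [-9, -20, -18, -19]
Optimal cycle mean attained by: cycle 0->1->2->3->0, total (-7) + (-8) + 1 + (-5), length 4.
Answer: λ = -19/4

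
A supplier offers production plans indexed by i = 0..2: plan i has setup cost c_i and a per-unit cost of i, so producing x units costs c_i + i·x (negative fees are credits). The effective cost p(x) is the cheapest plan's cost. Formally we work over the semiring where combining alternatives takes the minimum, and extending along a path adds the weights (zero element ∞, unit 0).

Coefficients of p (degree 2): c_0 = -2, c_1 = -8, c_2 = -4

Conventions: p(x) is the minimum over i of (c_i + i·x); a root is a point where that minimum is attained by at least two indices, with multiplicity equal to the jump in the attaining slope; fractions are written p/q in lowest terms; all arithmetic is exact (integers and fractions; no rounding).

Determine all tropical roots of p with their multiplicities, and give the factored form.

hull edge (i=0, c=-2) to (i=1, c=-8): slope -6, span 1
hull edge (i=1, c=-8) to (i=2, c=-4): slope 4, span 1
Factored form: p(x) = -4 ⊗ (x ⊕ (-4)) ⊗ (x ⊕ 6)
Answer: roots = -4 (mult 1), 6 (mult 1)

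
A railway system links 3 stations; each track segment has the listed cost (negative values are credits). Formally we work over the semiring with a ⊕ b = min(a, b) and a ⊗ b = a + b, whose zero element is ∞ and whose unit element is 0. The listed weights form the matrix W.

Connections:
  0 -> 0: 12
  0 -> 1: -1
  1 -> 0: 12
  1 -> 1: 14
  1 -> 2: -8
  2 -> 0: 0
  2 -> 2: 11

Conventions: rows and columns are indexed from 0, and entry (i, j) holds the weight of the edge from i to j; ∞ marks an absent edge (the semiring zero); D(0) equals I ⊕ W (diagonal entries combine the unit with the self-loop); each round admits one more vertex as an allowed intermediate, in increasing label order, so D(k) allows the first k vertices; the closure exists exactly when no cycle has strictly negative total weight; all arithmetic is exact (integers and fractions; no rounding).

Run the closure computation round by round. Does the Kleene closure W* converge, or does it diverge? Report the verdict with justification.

D(0):
  [0, -1, ∞]
  [12, 0, -8]
  [0, ∞, 0]
D(1):
  [0, -1, ∞]
  [12, 0, -8]
  [0, -1, 0]
Detection: at round 2, diagonal entry (2, 2) turns strictly negative.
Key observation: the cycle 2->0->1->2 has total weight 0 + (-1) + (-8), which is strictly negative.
Answer: DIVERGES — negative cycle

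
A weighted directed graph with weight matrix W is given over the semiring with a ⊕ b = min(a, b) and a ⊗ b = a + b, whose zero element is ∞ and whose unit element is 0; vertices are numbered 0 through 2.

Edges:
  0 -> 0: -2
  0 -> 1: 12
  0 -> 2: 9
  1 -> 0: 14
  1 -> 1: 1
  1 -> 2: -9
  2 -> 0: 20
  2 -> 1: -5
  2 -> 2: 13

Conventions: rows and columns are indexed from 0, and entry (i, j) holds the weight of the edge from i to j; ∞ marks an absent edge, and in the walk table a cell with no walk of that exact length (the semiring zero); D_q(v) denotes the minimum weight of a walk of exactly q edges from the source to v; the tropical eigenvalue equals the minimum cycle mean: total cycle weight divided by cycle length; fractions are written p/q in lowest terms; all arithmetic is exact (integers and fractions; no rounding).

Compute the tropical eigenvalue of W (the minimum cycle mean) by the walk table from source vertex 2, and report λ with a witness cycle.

q=0: [∞, ∞, 0]
q=1: [20, -5, 13]
q=2: [9, -4, -14]
q=3: [6, -19, -13]
Optimal cycle mean attained by: cycle 1->2->1, total (-9) + (-5), length 2.
Answer: λ = -7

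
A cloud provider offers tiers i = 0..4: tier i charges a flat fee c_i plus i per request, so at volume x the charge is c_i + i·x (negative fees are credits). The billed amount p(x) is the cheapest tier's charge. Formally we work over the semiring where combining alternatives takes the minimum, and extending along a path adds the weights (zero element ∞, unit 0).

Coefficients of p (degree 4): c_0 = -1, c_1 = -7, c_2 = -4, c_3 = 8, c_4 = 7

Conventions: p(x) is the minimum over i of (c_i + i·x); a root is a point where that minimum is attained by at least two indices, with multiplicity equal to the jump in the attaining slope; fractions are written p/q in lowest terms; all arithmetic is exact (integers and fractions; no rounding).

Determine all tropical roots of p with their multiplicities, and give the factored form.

hull edge (i=0, c=-1) to (i=1, c=-7): slope -6, span 1
hull edge (i=1, c=-7) to (i=2, c=-4): slope 3, span 1
hull edge (i=2, c=-4) to (i=4, c=7): slope 11/2, span 2
Factored form: p(x) = 7 ⊗ (x ⊕ (-11/2)) ⊗ (x ⊕ (-11/2)) ⊗ (x ⊕ (-3)) ⊗ (x ⊕ 6)
Answer: roots = -11/2 (mult 2), -3 (mult 1), 6 (mult 1)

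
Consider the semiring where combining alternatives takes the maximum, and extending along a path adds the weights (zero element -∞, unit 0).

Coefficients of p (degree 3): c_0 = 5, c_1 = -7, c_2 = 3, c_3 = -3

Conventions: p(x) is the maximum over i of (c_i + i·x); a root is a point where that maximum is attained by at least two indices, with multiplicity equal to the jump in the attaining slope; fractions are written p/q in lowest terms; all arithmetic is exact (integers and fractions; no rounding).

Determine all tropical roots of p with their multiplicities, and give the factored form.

hull edge (i=0, c=5) to (i=2, c=3): slope -1, span 2
hull edge (i=2, c=3) to (i=3, c=-3): slope -6, span 1
Factored form: p(x) = -3 ⊗ (x ⊕ 1) ⊗ (x ⊕ 1) ⊗ (x ⊕ 6)
Answer: roots = 1 (mult 2), 6 (mult 1)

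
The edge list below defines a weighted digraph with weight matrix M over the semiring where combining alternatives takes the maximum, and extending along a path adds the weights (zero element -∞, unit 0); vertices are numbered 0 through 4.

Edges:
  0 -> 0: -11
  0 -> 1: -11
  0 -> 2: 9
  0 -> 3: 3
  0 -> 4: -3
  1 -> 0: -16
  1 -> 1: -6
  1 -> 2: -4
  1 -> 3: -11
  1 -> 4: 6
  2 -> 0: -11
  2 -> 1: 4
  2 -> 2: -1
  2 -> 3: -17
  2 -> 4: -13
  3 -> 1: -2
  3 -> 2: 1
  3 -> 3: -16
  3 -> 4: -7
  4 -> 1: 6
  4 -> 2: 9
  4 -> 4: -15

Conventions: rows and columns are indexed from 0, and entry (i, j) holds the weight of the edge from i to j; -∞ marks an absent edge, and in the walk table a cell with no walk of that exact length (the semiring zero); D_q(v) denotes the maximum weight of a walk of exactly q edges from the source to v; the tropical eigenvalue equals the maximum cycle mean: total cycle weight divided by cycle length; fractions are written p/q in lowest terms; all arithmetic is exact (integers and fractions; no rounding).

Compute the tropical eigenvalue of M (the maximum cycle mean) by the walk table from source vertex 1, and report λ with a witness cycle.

q=0: [-∞, 0, -∞, -∞, -∞]
q=1: [-16, -6, -4, -11, 6]
q=2: [-15, 12, 15, -13, 0]
q=3: [4, 19, 14, 1, 18]
q=4: [3, 24, 27, 8, 25]
q=5: [16, 31, 34, 13, 30]
Optimal cycle mean attained by: cycle 1->4->2->1, total 6 + 9 + 4, length 3.
Answer: λ = 19/3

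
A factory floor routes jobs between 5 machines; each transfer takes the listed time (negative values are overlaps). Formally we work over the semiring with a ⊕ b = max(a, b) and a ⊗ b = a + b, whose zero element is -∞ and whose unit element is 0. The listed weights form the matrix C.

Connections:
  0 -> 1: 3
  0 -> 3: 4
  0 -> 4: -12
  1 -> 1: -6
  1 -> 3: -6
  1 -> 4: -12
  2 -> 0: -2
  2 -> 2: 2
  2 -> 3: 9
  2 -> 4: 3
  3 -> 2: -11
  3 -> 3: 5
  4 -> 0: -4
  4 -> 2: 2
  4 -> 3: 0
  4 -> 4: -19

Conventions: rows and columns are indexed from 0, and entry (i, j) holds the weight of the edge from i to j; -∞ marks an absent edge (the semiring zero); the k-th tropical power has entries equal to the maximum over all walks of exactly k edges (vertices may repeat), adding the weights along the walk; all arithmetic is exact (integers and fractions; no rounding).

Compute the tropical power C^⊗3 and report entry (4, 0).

C^⊗2:
  [-16, -3, -7, 9, -9]
  [-16, -12, -10, -1, -18]
  [0, 1, 5, 14, 5]
  [-13, -∞, -6, 10, -8]
  [0, -1, 4, 11, 5]
C^⊗3:
  [-9, -9, -2, 14, -4]
  [-12, -13, -8, 4, -7]
  [3, 3, 7, 19, 8]
  [-8, -10, -1, 15, -3]
  [2, 3, 7, 16, 7]
Key observation: the optimum is the walk 4->2->2->0, with weight 2 + 2 + (-2) = 2.
Optimal value attained by: walk 4->2->2->0.
Answer: (C^⊗3)[4][0] = 2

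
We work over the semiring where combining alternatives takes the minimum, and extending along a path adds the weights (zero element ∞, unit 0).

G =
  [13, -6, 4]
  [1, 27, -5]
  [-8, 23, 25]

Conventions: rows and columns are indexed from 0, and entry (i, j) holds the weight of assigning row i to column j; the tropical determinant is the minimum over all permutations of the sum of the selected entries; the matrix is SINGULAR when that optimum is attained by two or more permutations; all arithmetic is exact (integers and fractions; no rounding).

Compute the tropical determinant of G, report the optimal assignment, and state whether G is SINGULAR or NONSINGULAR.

σ = (0, 1, 2): 13 + 27 + 25 = 65
σ = (0, 2, 1): 13 + (-5) + 23 = 31
σ = (1, 0, 2): (-6) + 1 + 25 = 20
σ = (1, 2, 0): (-6) + (-5) + (-8) = -19
σ = (2, 0, 1): 4 + 1 + 23 = 28
σ = (2, 1, 0): 4 + 27 + (-8) = 23
Optimal value attained by: σ = (1, 2, 0).
Answer: det⊕(G) = -19; verdict: NONSINGULAR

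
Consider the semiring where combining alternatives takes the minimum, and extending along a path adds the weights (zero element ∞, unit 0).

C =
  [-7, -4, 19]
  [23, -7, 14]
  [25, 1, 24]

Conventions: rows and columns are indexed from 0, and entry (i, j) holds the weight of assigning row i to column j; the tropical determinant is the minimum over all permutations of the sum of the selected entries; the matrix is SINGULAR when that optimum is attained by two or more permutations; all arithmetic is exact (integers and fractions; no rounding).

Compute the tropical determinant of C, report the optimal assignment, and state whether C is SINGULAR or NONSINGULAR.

σ = (0, 1, 2): (-7) + (-7) + 24 = 10
σ = (0, 2, 1): (-7) + 14 + 1 = 8
σ = (1, 0, 2): (-4) + 23 + 24 = 43
σ = (1, 2, 0): (-4) + 14 + 25 = 35
σ = (2, 0, 1): 19 + 23 + 1 = 43
σ = (2, 1, 0): 19 + (-7) + 25 = 37
Optimal value attained by: σ = (0, 2, 1).
Answer: det⊕(C) = 8; verdict: NONSINGULAR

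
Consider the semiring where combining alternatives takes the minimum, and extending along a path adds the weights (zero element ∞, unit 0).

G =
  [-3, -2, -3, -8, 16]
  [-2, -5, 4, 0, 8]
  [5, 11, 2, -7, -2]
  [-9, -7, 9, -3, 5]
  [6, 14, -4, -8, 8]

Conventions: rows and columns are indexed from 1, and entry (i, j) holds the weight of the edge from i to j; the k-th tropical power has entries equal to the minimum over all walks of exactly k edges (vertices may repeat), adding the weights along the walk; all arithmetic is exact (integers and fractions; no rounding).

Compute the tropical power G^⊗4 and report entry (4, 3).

G^⊗2:
  [-17, -15, -6, -11, -5]
  [-9, -10, -5, -10, 2]
  [-16, -14, -6, -10, -2]
  [-12, -12, -12, -17, 1]
  [-17, -15, -2, -11, -6]
G^⊗3:
  [-20, -20, -20, -25, -8]
  [-19, -17, -12, -17, -7]
  [-19, -19, -19, -24, -8]
  [-26, -24, -15, -20, -14]
  [-20, -20, -20, -25, -7]
G^⊗4:
  [-34, -32, -23, -28, -22]
  [-26, -24, -22, -27, -14]
  [-33, -31, -22, -27, -21]
  [-29, -29, -29, -34, -17]
  [-34, -32, -23, -28, -22]
Key observation: the optimum is the walk 4->1->4->1->3, with weight (-9) + (-8) + (-9) + (-3) = -29.
Optimal value attained by: walk 4->1->4->1->3.
Answer: (G^⊗4)[4][3] = -29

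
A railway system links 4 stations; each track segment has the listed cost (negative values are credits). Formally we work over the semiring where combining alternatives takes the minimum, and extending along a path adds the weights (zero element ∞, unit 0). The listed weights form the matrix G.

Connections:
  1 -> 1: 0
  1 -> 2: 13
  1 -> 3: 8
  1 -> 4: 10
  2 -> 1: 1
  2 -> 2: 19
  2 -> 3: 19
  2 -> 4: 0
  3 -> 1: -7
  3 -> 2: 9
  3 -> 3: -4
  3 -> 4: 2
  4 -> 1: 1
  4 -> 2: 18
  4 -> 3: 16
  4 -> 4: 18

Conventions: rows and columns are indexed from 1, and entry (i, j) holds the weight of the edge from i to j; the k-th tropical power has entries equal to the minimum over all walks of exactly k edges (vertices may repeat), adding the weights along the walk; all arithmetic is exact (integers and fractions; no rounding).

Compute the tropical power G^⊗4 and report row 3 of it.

G^⊗2:
  [0, 13, 4, 10]
  [1, 14, 9, 11]
  [-11, 5, -8, -2]
  [1, 14, 9, 11]
G^⊗3:
  [-3, 13, 0, 6]
  [1, 14, 5, 11]
  [-15, 1, -12, -6]
  [1, 14, 5, 11]
G^⊗4:
  [-7, 9, -4, 2]
  [-2, 14, 1, 7]
  [-19, -3, -16, -10]
  [-2, 14, 1, 7]
Answer: row 3 of G^⊗4 = [-19, -3, -16, -10]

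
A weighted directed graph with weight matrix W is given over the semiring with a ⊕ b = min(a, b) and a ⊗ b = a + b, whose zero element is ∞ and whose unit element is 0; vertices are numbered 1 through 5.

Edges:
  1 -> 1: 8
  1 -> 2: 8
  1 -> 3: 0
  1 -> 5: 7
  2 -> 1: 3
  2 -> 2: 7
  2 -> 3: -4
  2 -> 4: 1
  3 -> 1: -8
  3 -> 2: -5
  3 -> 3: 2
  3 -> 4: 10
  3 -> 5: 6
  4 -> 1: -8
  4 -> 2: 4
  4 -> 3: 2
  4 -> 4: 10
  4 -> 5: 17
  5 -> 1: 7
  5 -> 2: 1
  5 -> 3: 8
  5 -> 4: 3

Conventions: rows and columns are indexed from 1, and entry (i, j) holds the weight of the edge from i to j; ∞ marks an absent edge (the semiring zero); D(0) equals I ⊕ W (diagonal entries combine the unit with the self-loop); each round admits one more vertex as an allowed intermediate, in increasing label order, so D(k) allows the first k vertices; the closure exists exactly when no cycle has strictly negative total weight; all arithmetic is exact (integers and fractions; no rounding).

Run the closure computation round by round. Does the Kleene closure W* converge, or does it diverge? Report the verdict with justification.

D(0):
  [0, 8, 0, ∞, 7]
  [3, 0, -4, 1, ∞]
  [-8, -5, 0, 10, 6]
  [-8, 4, 2, 0, 17]
  [7, 1, 8, 3, 0]
Detection: at round 1, diagonal entry (3, 3) turns strictly negative.
Key observation: the cycle 3->1->3 has total weight (-8) + 0, which is strictly negative.
Answer: DIVERGES — negative cycle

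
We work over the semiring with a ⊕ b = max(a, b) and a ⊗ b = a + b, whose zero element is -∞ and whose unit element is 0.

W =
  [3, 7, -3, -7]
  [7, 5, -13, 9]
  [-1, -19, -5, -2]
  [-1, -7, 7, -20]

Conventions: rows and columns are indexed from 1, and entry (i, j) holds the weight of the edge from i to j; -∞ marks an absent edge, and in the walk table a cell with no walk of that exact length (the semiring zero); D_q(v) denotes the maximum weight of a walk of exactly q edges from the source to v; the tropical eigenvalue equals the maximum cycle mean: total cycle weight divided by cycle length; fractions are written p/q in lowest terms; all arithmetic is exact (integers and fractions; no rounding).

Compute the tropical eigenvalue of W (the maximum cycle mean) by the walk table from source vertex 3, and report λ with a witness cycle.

q=0: [-∞, -∞, 0, -∞]
q=1: [-1, -19, -5, -2]
q=2: [2, 6, 5, -7]
q=3: [13, 11, 0, 15]
q=4: [18, 20, 22, 20]
Optimal cycle mean attained by: cycle 1->2->1, total 7 + 7, length 2.
Answer: λ = 7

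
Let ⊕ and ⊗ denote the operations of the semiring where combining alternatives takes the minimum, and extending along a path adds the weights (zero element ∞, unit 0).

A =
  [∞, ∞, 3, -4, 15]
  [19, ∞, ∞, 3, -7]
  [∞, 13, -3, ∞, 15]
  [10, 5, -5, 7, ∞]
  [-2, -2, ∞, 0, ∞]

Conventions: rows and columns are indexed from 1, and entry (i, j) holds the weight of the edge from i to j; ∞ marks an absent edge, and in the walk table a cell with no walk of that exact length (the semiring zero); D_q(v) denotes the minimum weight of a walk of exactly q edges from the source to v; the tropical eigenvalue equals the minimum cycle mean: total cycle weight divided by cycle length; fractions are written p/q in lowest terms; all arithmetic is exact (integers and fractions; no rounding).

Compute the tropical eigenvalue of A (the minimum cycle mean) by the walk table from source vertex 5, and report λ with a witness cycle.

q=0: [∞, ∞, ∞, ∞, 0]
q=1: [-2, -2, ∞, 0, ∞]
q=2: [10, 5, -5, -6, -9]
q=3: [-11, -11, -11, -9, -2]
q=4: [-4, -4, -14, -15, -18]
q=5: [-20, -20, -20, -18, -11]
Optimal cycle mean attained by: cycle 2->5->2, total (-7) + (-2), length 2.
Answer: λ = -9/2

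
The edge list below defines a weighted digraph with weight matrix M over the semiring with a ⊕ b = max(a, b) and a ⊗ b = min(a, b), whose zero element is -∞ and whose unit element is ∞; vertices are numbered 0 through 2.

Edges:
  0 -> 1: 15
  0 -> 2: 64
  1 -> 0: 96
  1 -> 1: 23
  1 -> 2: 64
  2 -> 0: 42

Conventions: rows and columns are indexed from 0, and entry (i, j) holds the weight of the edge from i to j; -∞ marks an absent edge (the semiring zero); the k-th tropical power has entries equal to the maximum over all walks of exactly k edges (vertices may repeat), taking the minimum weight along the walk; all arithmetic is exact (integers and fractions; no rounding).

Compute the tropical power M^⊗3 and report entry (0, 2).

M^⊗2:
  [42, 15, 15]
  [42, 23, 64]
  [-∞, 15, 42]
M^⊗3:
  [15, 15, 42]
  [42, 23, 42]
  [42, 15, 15]
Key observation: the optimum is the walk 0->2->0->2, with weight 64 min 42 min 64 = 42.
Optimal value attained by: walk 0->2->0->2.
Answer: (M^⊗3)[0][2] = 42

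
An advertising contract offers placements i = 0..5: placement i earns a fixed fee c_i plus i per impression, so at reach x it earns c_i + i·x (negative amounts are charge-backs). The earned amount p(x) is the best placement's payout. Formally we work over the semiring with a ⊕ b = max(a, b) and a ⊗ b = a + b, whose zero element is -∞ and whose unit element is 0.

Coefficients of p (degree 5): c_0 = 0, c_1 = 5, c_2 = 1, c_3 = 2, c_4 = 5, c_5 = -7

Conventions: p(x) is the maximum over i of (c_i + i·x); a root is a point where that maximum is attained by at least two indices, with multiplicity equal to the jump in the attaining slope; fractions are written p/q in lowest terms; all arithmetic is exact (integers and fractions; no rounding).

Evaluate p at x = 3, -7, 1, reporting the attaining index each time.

p(3) = max(0+0·3=0, 5+1·3=8, 1+2·3=7, 2+3·3=11, 5+4·3=17, -7+5·3=8) = 17 (attained by i=4)
p(-7) = max(0+0·(-7)=0, 5+1·(-7)=-2, 1+2·(-7)=-13, 2+3·(-7)=-19, 5+4·(-7)=-23, -7+5·(-7)=-42) = 0 (attained by i=0)
p(1) = max(0+0·1=0, 5+1·1=6, 1+2·1=3, 2+3·1=5, 5+4·1=9, -7+5·1=-2) = 9 (attained by i=4)
Answer: p(3) = 17; p(-7) = 0; p(1) = 9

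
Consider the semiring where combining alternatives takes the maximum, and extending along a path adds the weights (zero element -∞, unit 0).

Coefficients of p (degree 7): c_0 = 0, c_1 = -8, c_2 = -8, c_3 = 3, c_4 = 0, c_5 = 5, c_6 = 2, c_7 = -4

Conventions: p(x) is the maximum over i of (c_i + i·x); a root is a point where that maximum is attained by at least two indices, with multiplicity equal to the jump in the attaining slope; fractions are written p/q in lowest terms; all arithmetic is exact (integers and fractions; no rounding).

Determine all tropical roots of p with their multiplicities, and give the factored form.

hull edge (i=0, c=0) to (i=5, c=5): slope 1, span 5
hull edge (i=5, c=5) to (i=6, c=2): slope -3, span 1
hull edge (i=6, c=2) to (i=7, c=-4): slope -6, span 1
Factored form: p(x) = -4 ⊗ (x ⊕ (-1)) ⊗ (x ⊕ (-1)) ⊗ (x ⊕ (-1)) ⊗ (x ⊕ (-1)) ⊗ (x ⊕ (-1)) ⊗ (x ⊕ 3) ⊗ (x ⊕ 6)
Answer: roots = -1 (mult 5), 3 (mult 1), 6 (mult 1)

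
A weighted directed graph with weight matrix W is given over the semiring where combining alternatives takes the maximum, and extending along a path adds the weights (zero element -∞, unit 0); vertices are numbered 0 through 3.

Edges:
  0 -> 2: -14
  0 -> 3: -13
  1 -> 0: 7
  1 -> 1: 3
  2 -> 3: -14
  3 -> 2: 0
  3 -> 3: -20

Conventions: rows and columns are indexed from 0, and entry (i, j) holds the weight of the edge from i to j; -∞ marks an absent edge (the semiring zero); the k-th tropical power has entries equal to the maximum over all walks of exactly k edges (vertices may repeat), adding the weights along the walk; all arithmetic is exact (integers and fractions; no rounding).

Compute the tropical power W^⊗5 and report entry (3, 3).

W^⊗2:
  [-∞, -∞, -13, -28]
  [10, 6, -7, -6]
  [-∞, -∞, -14, -34]
  [-∞, -∞, -20, -14]
W^⊗3:
  [-∞, -∞, -28, -27]
  [13, 9, -4, -3]
  [-∞, -∞, -34, -28]
  [-∞, -∞, -14, -34]
W^⊗4:
  [-∞, -∞, -27, -42]
  [16, 12, -1, 0]
  [-∞, -∞, -28, -48]
  [-∞, -∞, -34, -28]
W^⊗5:
  [-∞, -∞, -42, -41]
  [19, 15, 2, 3]
  [-∞, -∞, -48, -42]
  [-∞, -∞, -28, -48]
Key observation: the optimum is the walk 3->2->3->2->3->3, with weight 0 + (-14) + 0 + (-14) + (-20) = -48.
Optimal value attained by: walk 3->2->3->2->3->3.
Answer: (W^⊗5)[3][3] = -48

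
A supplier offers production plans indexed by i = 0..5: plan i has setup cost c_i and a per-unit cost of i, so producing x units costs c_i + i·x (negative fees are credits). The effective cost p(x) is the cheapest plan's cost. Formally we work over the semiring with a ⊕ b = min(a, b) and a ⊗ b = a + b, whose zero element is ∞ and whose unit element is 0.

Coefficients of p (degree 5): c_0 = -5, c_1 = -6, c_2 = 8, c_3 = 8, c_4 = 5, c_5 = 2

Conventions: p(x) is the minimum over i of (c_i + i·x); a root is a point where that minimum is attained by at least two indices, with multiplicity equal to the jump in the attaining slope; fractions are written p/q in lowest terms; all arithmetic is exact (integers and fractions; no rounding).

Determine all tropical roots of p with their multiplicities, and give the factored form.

hull edge (i=0, c=-5) to (i=1, c=-6): slope -1, span 1
hull edge (i=1, c=-6) to (i=5, c=2): slope 2, span 4
Factored form: p(x) = 2 ⊗ (x ⊕ (-2)) ⊗ (x ⊕ (-2)) ⊗ (x ⊕ (-2)) ⊗ (x ⊕ (-2)) ⊗ (x ⊕ 1)
Answer: roots = -2 (mult 4), 1 (mult 1)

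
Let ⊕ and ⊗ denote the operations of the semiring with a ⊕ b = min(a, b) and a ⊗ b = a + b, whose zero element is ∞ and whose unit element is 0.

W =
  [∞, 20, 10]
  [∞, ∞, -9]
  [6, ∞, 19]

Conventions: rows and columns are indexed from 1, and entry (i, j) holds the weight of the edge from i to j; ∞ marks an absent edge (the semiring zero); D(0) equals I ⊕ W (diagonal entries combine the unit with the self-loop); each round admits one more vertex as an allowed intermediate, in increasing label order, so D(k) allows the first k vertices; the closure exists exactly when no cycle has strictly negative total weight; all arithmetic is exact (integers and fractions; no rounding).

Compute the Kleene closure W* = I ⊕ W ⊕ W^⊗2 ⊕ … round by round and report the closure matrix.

D(0):
  [0, 20, 10]
  [∞, 0, -9]
  [6, ∞, 0]
D(1):
  [0, 20, 10]
  [∞, 0, -9]
  [6, 26, 0]
D(2):
  [0, 20, 10]
  [∞, 0, -9]
  [6, 26, 0]
D(3):
  [0, 20, 10]
  [-3, 0, -9]
  [6, 26, 0]
Answer: W* = [[0, 20, 10], [-3, 0, -9], [6, 26, 0]]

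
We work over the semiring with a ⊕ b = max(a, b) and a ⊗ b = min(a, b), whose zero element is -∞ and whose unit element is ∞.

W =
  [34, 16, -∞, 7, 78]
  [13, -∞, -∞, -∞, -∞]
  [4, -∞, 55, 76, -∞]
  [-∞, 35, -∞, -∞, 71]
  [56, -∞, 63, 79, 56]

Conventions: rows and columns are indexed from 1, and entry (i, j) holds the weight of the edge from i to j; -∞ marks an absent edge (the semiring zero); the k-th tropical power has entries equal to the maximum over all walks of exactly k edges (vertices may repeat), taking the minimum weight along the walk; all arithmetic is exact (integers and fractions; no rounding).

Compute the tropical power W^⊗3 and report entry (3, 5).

W^⊗2:
  [56, 16, 63, 78, 56]
  [13, 13, -∞, 7, 13]
  [4, 35, 55, 55, 71]
  [56, -∞, 63, 71, 56]
  [56, 35, 56, 63, 71]
W^⊗3:
  [56, 35, 56, 63, 71]
  [13, 13, 13, 13, 13]
  [56, 35, 63, 71, 56]
  [56, 35, 56, 63, 71]
  [56, 35, 63, 71, 63]
Key observation: the optimum is the walk 3->4->5->5, with weight 76 min 71 min 56 = 56.
Optimal value attained by: walk 3->4->5->5.
Answer: (W^⊗3)[3][5] = 56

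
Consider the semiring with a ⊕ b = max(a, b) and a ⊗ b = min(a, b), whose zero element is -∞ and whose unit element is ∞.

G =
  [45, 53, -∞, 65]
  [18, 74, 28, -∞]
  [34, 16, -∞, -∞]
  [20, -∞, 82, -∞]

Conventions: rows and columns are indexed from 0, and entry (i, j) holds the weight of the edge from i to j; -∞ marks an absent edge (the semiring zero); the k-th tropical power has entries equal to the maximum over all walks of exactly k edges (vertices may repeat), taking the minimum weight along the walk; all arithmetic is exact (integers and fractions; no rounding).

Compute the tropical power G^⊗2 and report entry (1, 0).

G^⊗2:
  [45, 53, 65, 45]
  [28, 74, 28, 18]
  [34, 34, 16, 34]
  [34, 20, -∞, 20]
Key observation: the optimum is the walk 1->2->0, with weight 28 min 34 = 28.
Optimal value attained by: walk 1->2->0.
Answer: (G^⊗2)[1][0] = 28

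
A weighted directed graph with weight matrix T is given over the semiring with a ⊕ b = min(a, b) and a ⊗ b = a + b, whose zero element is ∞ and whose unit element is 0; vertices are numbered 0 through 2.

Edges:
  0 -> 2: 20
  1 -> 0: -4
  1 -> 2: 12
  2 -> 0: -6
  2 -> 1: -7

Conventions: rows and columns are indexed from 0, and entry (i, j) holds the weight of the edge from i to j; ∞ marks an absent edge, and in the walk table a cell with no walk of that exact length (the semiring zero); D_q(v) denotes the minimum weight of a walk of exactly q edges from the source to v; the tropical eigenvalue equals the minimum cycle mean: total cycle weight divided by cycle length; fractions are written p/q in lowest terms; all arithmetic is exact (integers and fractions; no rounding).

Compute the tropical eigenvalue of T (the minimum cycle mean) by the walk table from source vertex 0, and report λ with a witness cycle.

q=0: [0, ∞, ∞]
q=1: [∞, ∞, 20]
q=2: [14, 13, ∞]
q=3: [9, ∞, 25]
Optimal cycle mean attained by: cycle 1->2->1, total 12 + (-7), length 2.
Answer: λ = 5/2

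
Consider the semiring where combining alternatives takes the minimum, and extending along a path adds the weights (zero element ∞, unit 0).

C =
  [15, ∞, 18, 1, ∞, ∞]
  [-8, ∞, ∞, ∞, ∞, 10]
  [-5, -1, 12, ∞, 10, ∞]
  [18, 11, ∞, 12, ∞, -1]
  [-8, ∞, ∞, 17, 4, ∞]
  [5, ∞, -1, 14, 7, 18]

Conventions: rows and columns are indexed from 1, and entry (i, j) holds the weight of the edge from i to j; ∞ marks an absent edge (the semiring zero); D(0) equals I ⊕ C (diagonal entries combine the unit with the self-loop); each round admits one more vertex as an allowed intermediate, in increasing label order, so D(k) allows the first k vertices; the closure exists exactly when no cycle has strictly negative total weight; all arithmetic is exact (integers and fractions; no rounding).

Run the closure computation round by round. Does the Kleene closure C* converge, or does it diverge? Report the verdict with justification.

D(0):
  [0, ∞, 18, 1, ∞, ∞]
  [-8, 0, ∞, ∞, ∞, 10]
  [-5, -1, 0, ∞, 10, ∞]
  [18, 11, ∞, 0, ∞, -1]
  [-8, ∞, ∞, 17, 0, ∞]
  [5, ∞, -1, 14, 7, 0]
D(1):
  [0, ∞, 18, 1, ∞, ∞]
  [-8, 0, 10, -7, ∞, 10]
  [-5, -1, 0, -4, 10, ∞]
  [18, 11, 36, 0, ∞, -1]
  [-8, ∞, 10, -7, 0, ∞]
  [5, ∞, -1, 6, 7, 0]
D(2):
  [0, ∞, 18, 1, ∞, ∞]
  [-8, 0, 10, -7, ∞, 10]
  [-9, -1, 0, -8, 10, 9]
  [3, 11, 21, 0, ∞, -1]
  [-8, ∞, 10, -7, 0, ∞]
  [5, ∞, -1, 6, 7, 0]
D(3):
  [0, 17, 18, 1, 28, 27]
  [-8, 0, 10, -7, 20, 10]
  [-9, -1, 0, -8, 10, 9]
  [3, 11, 21, 0, 31, -1]
  [-8, 9, 10, -7, 0, 19]
  [-10, -2, -1, -9, 7, 0]
Detection: at round 4, diagonal entry (6, 6) turns strictly negative.
Key observation: the cycle 6->3->1->4->6 has total weight (-1) + (-5) + 1 + (-1), which is strictly negative.
Answer: DIVERGES — negative cycle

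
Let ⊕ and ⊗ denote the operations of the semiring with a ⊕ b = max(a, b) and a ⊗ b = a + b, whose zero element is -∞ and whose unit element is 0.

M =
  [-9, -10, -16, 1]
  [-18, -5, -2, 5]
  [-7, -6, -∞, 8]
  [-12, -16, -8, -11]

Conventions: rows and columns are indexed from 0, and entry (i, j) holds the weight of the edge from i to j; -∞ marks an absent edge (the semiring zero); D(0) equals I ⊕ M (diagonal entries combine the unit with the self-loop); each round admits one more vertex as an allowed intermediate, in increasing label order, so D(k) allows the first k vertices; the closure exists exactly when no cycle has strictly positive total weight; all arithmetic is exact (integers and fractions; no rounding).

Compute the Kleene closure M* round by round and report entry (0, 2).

D(0):
  [0, -10, -16, 1]
  [-18, 0, -2, 5]
  [-7, -6, 0, 8]
  [-12, -16, -8, 0]
D(1):
  [0, -10, -16, 1]
  [-18, 0, -2, 5]
  [-7, -6, 0, 8]
  [-12, -16, -8, 0]
D(2):
  [0, -10, -12, 1]
  [-18, 0, -2, 5]
  [-7, -6, 0, 8]
  [-12, -16, -8, 0]
D(3):
  [0, -10, -12, 1]
  [-9, 0, -2, 6]
  [-7, -6, 0, 8]
  [-12, -14, -8, 0]
D(4):
  [0, -10, -7, 1]
  [-6, 0, -2, 6]
  [-4, -6, 0, 8]
  [-12, -14, -8, 0]
Answer: M*[0][2] = -7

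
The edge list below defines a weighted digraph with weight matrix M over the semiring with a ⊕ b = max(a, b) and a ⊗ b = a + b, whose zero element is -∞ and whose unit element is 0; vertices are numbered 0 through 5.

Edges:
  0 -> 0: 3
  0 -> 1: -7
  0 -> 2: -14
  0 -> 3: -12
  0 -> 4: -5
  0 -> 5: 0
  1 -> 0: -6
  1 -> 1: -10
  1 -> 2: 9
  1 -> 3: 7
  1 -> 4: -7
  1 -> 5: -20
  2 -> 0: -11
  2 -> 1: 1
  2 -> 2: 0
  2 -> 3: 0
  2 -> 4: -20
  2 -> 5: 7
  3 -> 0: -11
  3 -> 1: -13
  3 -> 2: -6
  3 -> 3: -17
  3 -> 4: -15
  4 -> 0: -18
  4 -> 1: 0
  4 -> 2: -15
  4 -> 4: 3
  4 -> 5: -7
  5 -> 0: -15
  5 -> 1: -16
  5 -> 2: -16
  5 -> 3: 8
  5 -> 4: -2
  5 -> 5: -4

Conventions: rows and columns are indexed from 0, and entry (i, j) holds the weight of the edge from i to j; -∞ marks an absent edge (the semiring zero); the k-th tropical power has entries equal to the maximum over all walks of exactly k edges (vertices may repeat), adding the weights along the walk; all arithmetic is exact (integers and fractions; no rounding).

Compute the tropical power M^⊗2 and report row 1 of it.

M^⊗2:
  [6, -4, 2, 8, -2, 3]
  [-2, 10, 9, 9, -4, 16]
  [-5, 1, 10, 15, 5, 7]
  [-8, -5, -4, -6, -12, 1]
  [-6, 3, 9, 7, 6, -4]
  [-3, -2, 2, 4, 1, -8]
Answer: row 1 of M^⊗2 = [-2, 10, 9, 9, -4, 16]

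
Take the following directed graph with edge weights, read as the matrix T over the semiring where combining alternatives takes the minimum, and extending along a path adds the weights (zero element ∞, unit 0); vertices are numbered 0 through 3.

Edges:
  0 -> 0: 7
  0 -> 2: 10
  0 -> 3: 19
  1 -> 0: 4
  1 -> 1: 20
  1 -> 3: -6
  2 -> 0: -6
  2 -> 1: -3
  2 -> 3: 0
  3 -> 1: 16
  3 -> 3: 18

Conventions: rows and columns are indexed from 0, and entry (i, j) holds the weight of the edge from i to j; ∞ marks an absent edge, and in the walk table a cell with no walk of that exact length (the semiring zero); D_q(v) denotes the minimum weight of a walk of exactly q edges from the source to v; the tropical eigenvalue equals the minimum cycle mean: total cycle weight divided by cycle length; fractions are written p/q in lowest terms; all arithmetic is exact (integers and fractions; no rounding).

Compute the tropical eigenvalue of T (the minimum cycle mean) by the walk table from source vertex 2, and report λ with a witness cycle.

q=0: [∞, ∞, 0, ∞]
q=1: [-6, -3, ∞, 0]
q=2: [1, 16, 4, -9]
q=3: [-2, 1, 11, 4]
q=4: [5, 8, 8, -5]
Optimal cycle mean attained by: cycle 0->2->0, total 10 + (-6), length 2.
Answer: λ = 2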